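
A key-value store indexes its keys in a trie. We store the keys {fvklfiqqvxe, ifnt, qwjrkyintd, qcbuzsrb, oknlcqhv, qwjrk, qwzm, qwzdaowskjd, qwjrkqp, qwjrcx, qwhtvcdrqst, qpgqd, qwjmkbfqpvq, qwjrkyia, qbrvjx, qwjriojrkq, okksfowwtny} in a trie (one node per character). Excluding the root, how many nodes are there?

Trace insertions, counting only characters that open a new branch:
  "fvklfiqqvxe" → 11 new (f, v, k, l, f, i, q, q, v, x, e)
  "ifnt" → 4 new (i, f, n, t)
  "qwjrkyintd" → 10 new (q, w, j, r, k, y, i, n, t, d)
  "qcbuzsrb" → prefix "q" already present; 7 new (c, b, u, z, s, r, b)
  "oknlcqhv" → 8 new (o, k, n, l, c, q, h, v)
  "qwjrk" → prefix "qwjrk" already present; 0 new (none)
  "qwzm" → prefix "qw" already present; 2 new (z, m)
  "qwzdaowskjd" → prefix "qwz" already present; 8 new (d, a, o, w, s, k, j, d)
  "qwjrkqp" → prefix "qwjrk" already present; 2 new (q, p)
  "qwjrcx" → prefix "qwjr" already present; 2 new (c, x)
  "qwhtvcdrqst" → prefix "qw" already present; 9 new (h, t, v, c, d, r, q, s, t)
  "qpgqd" → prefix "q" already present; 4 new (p, g, q, d)
  "qwjmkbfqpvq" → prefix "qwj" already present; 8 new (m, k, b, f, q, p, v, q)
  "qwjrkyia" → prefix "qwjrkyi" already present; 1 new (a)
  "qbrvjx" → prefix "q" already present; 5 new (b, r, v, j, x)
  "qwjriojrkq" → prefix "qwjr" already present; 6 new (i, o, j, r, k, q)
  "okksfowwtny" → prefix "ok" already present; 9 new (k, s, f, o, w, w, t, n, y)
Total nodes = 11 + 4 + 10 + 7 + 8 + 0 + 2 + 8 + 2 + 2 + 9 + 4 + 8 + 1 + 5 + 6 + 9 = 96

96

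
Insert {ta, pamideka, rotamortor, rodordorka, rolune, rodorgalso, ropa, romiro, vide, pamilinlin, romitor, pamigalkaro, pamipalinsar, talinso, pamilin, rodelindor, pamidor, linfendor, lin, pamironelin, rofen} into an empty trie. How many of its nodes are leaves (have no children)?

18

Leaves are exactly the stored words that no other stored word extends.
Those words: "linfendor", "pamideka", "pamidor", "pamigalkaro", "pamilinlin", "pamipalinsar", "pamironelin", "rodelindor", "rodordorka", "rodorgalso", "rofen", "rolune", "romiro", "romitor", "ropa", "rotamortor", "talinso", "vide"
Leaf count: 18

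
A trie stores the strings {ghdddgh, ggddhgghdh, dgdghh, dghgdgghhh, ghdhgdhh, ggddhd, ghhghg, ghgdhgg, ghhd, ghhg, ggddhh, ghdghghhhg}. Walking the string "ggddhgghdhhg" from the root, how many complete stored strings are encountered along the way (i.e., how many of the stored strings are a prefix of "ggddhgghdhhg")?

1

Walk "ggddhgghdhhg" from the root; an end-of-word marker is hit whenever a stored word is a prefix of "ggddhgghdhhg".
Prefixes of the query that are stored words: "ggddhgghdh"
Count: 1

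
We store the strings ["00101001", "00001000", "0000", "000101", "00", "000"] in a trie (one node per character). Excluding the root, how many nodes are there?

17

Count nodes per top-level branch (shared prefixes stored once):
  '0'-branch (00, 000, 0000, 00001000, 000101, 00101001): 17 nodes
Sum: 17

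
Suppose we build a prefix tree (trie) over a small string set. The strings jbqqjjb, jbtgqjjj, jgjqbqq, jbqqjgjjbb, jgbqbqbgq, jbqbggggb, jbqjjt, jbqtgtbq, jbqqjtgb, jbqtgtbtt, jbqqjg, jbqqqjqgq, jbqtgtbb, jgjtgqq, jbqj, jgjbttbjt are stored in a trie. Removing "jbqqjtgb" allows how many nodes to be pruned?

3

A node on "jbqqjtgb"'s path can go only if nothing else ends at it or branches off below it.
The suffix "tgb" (3 nodes) is used only by "jbqqjtgb"; the node for "jbqqj" still has the child "j", so pruning stops there.
Nodes removed: 3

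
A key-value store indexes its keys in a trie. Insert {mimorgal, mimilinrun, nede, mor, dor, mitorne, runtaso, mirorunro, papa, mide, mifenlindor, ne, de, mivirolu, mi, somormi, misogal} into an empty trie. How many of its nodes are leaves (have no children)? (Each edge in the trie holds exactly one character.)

15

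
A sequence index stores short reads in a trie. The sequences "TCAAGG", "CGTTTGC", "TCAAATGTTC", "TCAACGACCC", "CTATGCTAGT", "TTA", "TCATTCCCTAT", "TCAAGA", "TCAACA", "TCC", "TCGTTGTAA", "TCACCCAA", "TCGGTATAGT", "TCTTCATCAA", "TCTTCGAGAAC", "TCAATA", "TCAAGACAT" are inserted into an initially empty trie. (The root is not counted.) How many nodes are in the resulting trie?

For each word, the new-node count is its length minus the longest prefix already in the trie:
  "TCAAGG" → 6 new (T, C, A, A, G, G)
  "CGTTTGC" → 7 new (C, G, T, T, T, G, C)
  "TCAAATGTTC" → prefix "TCAA" already present; 6 new (A, T, G, T, T, C)
  "TCAACGACCC" → prefix "TCAA" already present; 6 new (C, G, A, C, C, C)
  "CTATGCTAGT" → prefix "C" already present; 9 new (T, A, T, G, C, T, A, G, T)
  "TTA" → prefix "T" already present; 2 new (T, A)
  "TCATTCCCTAT" → prefix "TCA" already present; 8 new (T, T, C, C, C, T, A, T)
  "TCAAGA" → prefix "TCAAG" already present; 1 new (A)
  "TCAACA" → prefix "TCAAC" already present; 1 new (A)
  "TCC" → prefix "TC" already present; 1 new (C)
  "TCGTTGTAA" → prefix "TC" already present; 7 new (G, T, T, G, T, A, A)
  "TCACCCAA" → prefix "TCA" already present; 5 new (C, C, C, A, A)
  "TCGGTATAGT" → prefix "TCG" already present; 7 new (G, T, A, T, A, G, T)
  "TCTTCATCAA" → prefix "TC" already present; 8 new (T, T, C, A, T, C, A, A)
  "TCTTCGAGAAC" → prefix "TCTTC" already present; 6 new (G, A, G, A, A, C)
  "TCAATA" → prefix "TCAA" already present; 2 new (T, A)
  "TCAAGACAT" → prefix "TCAAGA" already present; 3 new (C, A, T)
Total nodes = 6 + 7 + 6 + 6 + 9 + 2 + 8 + 1 + 1 + 1 + 7 + 5 + 7 + 8 + 6 + 2 + 3 = 85

85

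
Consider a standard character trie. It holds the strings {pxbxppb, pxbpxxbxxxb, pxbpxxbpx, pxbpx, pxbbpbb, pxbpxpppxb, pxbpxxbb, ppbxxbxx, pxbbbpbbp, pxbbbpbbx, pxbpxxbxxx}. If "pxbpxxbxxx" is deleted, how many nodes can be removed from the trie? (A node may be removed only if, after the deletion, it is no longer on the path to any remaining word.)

After clearing the end-marker at "pxbpxxbxxx", prune upward until reaching a node still needed by another word.
Every node on "pxbpxxbxxx" is still needed (e.g. by "pxbpxxbxxxb"), so nothing is freed.
Nodes removed: 0

0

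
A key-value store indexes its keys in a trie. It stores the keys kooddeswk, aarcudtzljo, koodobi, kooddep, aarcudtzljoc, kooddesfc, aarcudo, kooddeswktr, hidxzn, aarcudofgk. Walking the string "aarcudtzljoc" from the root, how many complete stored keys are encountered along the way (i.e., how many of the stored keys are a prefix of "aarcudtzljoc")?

2

Walk "aarcudtzljoc" from the root; an end-of-word marker is hit whenever a stored word is a prefix of "aarcudtzljoc".
Prefixes of the query that are stored words: "aarcudtzljo", "aarcudtzljoc"
Count: 2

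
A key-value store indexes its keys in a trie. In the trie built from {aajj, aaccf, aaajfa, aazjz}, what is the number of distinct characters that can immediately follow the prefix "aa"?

Follow the path "aa" to its node, then look at its outgoing edges.
Characters that immediately follow "aa" among the stored strings: {a, c, j, z}.
That node has 4 child edges.

4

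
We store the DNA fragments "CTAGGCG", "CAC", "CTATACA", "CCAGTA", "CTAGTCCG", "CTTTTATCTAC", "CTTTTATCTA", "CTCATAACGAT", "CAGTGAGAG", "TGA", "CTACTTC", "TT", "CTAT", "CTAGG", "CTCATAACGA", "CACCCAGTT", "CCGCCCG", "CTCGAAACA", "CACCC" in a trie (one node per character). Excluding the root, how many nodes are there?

For each word, the new-node count is its length minus the longest prefix already in the trie:
  "CTAGGCG" → 7 new (C, T, A, G, G, C, G)
  "CAC" → prefix "C" already present; 2 new (A, C)
  "CTATACA" → prefix "CTA" already present; 4 new (T, A, C, A)
  "CCAGTA" → prefix "C" already present; 5 new (C, A, G, T, A)
  "CTAGTCCG" → prefix "CTAG" already present; 4 new (T, C, C, G)
  "CTTTTATCTAC" → prefix "CT" already present; 9 new (T, T, T, A, T, C, T, A, C)
  "CTTTTATCTA" → prefix "CTTTTATCTA" already present; 0 new (none)
  "CTCATAACGAT" → prefix "CT" already present; 9 new (C, A, T, A, A, C, G, A, T)
  "CAGTGAGAG" → prefix "CA" already present; 7 new (G, T, G, A, G, A, G)
  "TGA" → 3 new (T, G, A)
  "CTACTTC" → prefix "CTA" already present; 4 new (C, T, T, C)
  "TT" → prefix "T" already present; 1 new (T)
  "CTAT" → prefix "CTAT" already present; 0 new (none)
  "CTAGG" → prefix "CTAGG" already present; 0 new (none)
  "CTCATAACGA" → prefix "CTCATAACGA" already present; 0 new (none)
  "CACCCAGTT" → prefix "CAC" already present; 6 new (C, C, A, G, T, T)
  "CCGCCCG" → prefix "CC" already present; 5 new (G, C, C, C, G)
  "CTCGAAACA" → prefix "CTC" already present; 6 new (G, A, A, A, C, A)
  "CACCC" → prefix "CACCC" already present; 0 new (none)
Total nodes = 7 + 2 + 4 + 5 + 4 + 9 + 0 + 9 + 7 + 3 + 4 + 1 + 0 + 0 + 0 + 6 + 5 + 6 + 0 = 72

72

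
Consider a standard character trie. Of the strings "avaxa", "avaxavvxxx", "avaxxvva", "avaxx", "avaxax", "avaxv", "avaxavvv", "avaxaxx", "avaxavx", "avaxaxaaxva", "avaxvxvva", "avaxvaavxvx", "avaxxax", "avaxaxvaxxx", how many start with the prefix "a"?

14

Walk to "a"; the words in its subtree are exactly those with that prefix.
Matches: "avaxa", "avaxavvv", "avaxavvxxx", "avaxavx", "avaxax", "avaxaxaaxva", "avaxaxvaxxx", "avaxaxx", "avaxv", "avaxvaavxvx", "avaxvxvva", "avaxx", "avaxxax", "avaxxvva"
Count: 14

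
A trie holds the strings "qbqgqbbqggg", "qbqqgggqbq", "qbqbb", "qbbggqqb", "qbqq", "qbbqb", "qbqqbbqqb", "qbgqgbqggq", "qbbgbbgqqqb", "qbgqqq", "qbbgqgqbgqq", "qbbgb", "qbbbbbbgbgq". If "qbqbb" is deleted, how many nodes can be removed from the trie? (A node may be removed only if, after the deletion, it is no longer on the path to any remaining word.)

2

A node on "qbqbb"'s path can go only if nothing else ends at it or branches off below it.
The suffix "bb" (2 nodes) is used only by "qbqbb"; the node for "qbq" still has the child "g", so pruning stops there.
Nodes removed: 2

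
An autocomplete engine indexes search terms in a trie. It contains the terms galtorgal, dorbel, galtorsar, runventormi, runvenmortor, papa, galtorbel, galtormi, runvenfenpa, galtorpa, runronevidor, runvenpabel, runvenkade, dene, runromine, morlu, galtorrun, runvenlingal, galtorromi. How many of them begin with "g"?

Traverse to the node for "g", then collect every word in that subtree.
Matches: "galtorbel", "galtorgal", "galtormi", "galtorpa", "galtorromi", "galtorrun", "galtorsar"
Count: 7

7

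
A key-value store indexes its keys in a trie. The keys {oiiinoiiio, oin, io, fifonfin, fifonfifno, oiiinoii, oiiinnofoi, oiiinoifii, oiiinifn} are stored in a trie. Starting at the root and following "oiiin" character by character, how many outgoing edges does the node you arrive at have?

3

The children of the "oiiin" node are the distinct next characters among strings starting with "oiiin".
Distinct next characters after "oiiin": i, n, o.
That node has 3 child edges.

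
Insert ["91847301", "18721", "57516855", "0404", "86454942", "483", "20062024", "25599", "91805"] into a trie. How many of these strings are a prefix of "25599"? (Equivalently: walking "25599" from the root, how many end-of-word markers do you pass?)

1

Traverse "25599" character by character; count nodes along the way that are marked as word ends.
Prefixes of the query that are stored words: "25599"
Count: 1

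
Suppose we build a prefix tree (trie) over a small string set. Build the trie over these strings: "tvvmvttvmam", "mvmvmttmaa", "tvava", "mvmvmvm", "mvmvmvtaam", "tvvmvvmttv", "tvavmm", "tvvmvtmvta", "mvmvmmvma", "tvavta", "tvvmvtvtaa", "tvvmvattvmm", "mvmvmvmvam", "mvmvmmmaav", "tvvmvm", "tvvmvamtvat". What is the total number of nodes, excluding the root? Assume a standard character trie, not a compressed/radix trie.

70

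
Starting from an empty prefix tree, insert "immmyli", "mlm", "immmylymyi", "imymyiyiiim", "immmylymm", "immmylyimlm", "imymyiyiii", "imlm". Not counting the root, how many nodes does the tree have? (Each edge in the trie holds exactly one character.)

30

Count nodes per top-level branch (shared prefixes stored once):
  'i'-branch (imlm, immmyli, immmylyimlm, immmylymm, immmylymyi, imymyiyiii, imymyiyiiim): 27 nodes
  'm'-branch (mlm): 3 nodes
Sum: 30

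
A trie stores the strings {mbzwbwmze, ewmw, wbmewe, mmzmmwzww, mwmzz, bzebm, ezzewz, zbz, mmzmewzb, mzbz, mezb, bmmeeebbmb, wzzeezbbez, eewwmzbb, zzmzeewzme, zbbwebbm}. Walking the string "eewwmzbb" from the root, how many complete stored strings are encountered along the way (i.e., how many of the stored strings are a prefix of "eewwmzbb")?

1

Walk "eewwmzbb" from the root; an end-of-word marker is hit whenever a stored word is a prefix of "eewwmzbb".
Prefixes of the query that are stored words: "eewwmzbb"
Count: 1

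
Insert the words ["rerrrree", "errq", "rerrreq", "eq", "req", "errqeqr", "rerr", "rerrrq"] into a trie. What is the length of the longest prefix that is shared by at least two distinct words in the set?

Look for the deepest trie node that still has at least two words in its subtree.
"rerrreq" and "rerrrq" agree on "rerrr" (5 characters) before diverging; nothing deeper is shared.
Longest shared-prefix length: 5

5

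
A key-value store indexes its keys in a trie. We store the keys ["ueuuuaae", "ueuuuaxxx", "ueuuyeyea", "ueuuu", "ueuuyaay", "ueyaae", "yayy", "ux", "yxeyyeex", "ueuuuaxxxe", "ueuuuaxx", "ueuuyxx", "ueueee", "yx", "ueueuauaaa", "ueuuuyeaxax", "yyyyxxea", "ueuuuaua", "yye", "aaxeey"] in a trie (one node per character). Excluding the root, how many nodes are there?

69

Trace insertions, counting only characters that open a new branch:
  "ueuuuaae" → 8 new (u, e, u, u, u, a, a, e)
  "ueuuuaxxx" → prefix "ueuuua" already present; 3 new (x, x, x)
  "ueuuyeyea" → prefix "ueuu" already present; 5 new (y, e, y, e, a)
  "ueuuu" → prefix "ueuuu" already present; 0 new (none)
  "ueuuyaay" → prefix "ueuuy" already present; 3 new (a, a, y)
  "ueyaae" → prefix "ue" already present; 4 new (y, a, a, e)
  "yayy" → 4 new (y, a, y, y)
  "ux" → prefix "u" already present; 1 new (x)
  "yxeyyeex" → prefix "y" already present; 7 new (x, e, y, y, e, e, x)
  "ueuuuaxxxe" → prefix "ueuuuaxxx" already present; 1 new (e)
  "ueuuuaxx" → prefix "ueuuuaxx" already present; 0 new (none)
  "ueuuyxx" → prefix "ueuuy" already present; 2 new (x, x)
  "ueueee" → prefix "ueu" already present; 3 new (e, e, e)
  "yx" → prefix "yx" already present; 0 new (none)
  "ueueuauaaa" → prefix "ueue" already present; 6 new (u, a, u, a, a, a)
  "ueuuuyeaxax" → prefix "ueuuu" already present; 6 new (y, e, a, x, a, x)
  "yyyyxxea" → prefix "y" already present; 7 new (y, y, y, x, x, e, a)
  "ueuuuaua" → prefix "ueuuua" already present; 2 new (u, a)
  "yye" → prefix "yy" already present; 1 new (e)
  "aaxeey" → 6 new (a, a, x, e, e, y)
Total nodes = 8 + 3 + 5 + 0 + 3 + 4 + 4 + 1 + 7 + 1 + 0 + 2 + 3 + 0 + 6 + 6 + 7 + 2 + 1 + 6 = 69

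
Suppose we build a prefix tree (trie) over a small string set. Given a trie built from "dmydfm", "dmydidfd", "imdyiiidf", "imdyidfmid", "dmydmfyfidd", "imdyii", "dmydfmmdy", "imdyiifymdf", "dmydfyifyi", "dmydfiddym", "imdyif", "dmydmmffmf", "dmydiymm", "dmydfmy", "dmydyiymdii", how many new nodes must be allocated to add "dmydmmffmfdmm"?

3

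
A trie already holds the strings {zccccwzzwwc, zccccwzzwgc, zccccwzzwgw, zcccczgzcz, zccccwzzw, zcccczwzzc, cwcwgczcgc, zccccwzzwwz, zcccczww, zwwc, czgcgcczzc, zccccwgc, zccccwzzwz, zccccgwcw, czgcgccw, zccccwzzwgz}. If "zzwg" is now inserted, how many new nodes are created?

3

The longest prefix of "zzwg" already in the trie is "z" (length 1).
New nodes needed: |"zzwg"| − 1 = 4 − 1 = 3.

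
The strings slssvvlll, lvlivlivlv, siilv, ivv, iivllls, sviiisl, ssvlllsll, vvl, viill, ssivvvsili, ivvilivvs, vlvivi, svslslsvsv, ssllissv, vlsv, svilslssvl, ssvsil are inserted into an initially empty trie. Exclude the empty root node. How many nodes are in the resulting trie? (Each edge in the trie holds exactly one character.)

For each word, the new-node count is its length minus the longest prefix already in the trie:
  "slssvvlll" → 9 new (s, l, s, s, v, v, l, l, l)
  "lvlivlivlv" → 10 new (l, v, l, i, v, l, i, v, l, v)
  "siilv" → prefix "s" already present; 4 new (i, i, l, v)
  "ivv" → 3 new (i, v, v)
  "iivllls" → prefix "i" already present; 6 new (i, v, l, l, l, s)
  "sviiisl" → prefix "s" already present; 6 new (v, i, i, i, s, l)
  "ssvlllsll" → prefix "s" already present; 8 new (s, v, l, l, l, s, l, l)
  "vvl" → 3 new (v, v, l)
  "viill" → prefix "v" already present; 4 new (i, i, l, l)
  "ssivvvsili" → prefix "ss" already present; 8 new (i, v, v, v, s, i, l, i)
  "ivvilivvs" → prefix "ivv" already present; 6 new (i, l, i, v, v, s)
  "vlvivi" → prefix "v" already present; 5 new (l, v, i, v, i)
  "svslslsvsv" → prefix "sv" already present; 8 new (s, l, s, l, s, v, s, v)
  "ssllissv" → prefix "ss" already present; 6 new (l, l, i, s, s, v)
  "vlsv" → prefix "vl" already present; 2 new (s, v)
  "svilslssvl" → prefix "svi" already present; 7 new (l, s, l, s, s, v, l)
  "ssvsil" → prefix "ssv" already present; 3 new (s, i, l)
Total nodes = 9 + 10 + 4 + 3 + 6 + 6 + 8 + 3 + 4 + 8 + 6 + 5 + 8 + 6 + 2 + 7 + 3 = 98

98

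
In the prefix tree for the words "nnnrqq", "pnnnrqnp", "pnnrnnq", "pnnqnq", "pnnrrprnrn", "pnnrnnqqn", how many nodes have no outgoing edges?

5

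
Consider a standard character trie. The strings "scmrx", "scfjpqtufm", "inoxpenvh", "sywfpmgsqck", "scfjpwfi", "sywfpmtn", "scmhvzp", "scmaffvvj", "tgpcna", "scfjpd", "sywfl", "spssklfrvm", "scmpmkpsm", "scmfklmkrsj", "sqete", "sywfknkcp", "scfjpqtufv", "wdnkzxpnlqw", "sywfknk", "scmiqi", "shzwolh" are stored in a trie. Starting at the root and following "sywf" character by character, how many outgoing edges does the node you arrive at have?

Walk "sywf" from the root, arriving at one node.
Distinct next characters after "sywf": k, l, p.
That node has 3 child edges.

3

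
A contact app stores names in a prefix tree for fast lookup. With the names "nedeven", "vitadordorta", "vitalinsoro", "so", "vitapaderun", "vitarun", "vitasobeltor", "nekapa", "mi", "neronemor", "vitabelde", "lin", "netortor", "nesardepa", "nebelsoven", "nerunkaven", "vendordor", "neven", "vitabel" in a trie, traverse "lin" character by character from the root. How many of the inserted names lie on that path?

1

Check each prefix of "lin" against the stored set — each match is an end-marker on the path.
Prefixes of the query that are stored words: "lin"
Count: 1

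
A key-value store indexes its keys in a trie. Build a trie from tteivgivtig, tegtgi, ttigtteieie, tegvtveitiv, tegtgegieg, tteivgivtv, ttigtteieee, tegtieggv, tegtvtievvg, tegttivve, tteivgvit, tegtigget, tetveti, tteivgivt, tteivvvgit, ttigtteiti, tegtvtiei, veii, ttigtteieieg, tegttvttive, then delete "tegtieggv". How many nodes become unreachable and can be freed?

4

Walk "tegtieggv" from the leaf back toward the root, removing each node that no remaining word uses.
The suffix "eggv" (4 nodes) is used only by "tegtieggv"; the node for "tegti" still has the child "g", so pruning stops there.
Nodes removed: 4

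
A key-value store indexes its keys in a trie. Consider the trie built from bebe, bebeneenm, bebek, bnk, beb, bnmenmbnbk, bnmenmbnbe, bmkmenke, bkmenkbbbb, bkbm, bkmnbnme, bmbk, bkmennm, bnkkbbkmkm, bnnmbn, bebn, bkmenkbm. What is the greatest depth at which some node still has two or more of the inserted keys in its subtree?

Look for the deepest trie node that still has at least two words in its subtree.
"bnmenmbnbe" and "bnmenmbnbk" agree on "bnmenmbnb" (9 characters) before diverging; nothing deeper is shared.
Longest shared-prefix length: 9

9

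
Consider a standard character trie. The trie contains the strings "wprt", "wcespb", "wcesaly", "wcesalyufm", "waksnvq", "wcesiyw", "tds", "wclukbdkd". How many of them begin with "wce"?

4

Filter for entries beginning with "wce":
Matches: "wcesaly", "wcesalyufm", "wcesiyw", "wcespb"
Count: 4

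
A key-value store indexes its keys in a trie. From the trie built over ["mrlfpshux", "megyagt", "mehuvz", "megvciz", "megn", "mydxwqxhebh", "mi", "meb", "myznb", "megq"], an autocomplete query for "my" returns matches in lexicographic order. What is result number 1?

Filter for "my…" and sort: "mydxwqxhebh", "myznb"
Position 1: mydxwqxhebh

mydxwqxhebh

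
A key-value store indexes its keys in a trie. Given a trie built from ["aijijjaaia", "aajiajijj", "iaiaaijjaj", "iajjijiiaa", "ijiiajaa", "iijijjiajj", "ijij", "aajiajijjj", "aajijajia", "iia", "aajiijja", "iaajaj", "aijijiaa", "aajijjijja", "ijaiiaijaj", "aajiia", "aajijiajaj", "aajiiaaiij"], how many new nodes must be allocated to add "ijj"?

The longest prefix of "ijj" already in the trie is "ij" (length 2).
So 3 − 2 = 1 new nodes.

1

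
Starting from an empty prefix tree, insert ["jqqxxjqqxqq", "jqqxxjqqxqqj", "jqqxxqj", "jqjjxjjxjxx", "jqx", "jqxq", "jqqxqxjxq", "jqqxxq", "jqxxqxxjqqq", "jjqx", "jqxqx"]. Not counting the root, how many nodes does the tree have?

42

Trace insertions, counting only characters that open a new branch:
  "jqqxxjqqxqq" → 11 new (j, q, q, x, x, j, q, q, x, q, q)
  "jqqxxjqqxqqj" → prefix "jqqxxjqqxqq" already present; 1 new (j)
  "jqqxxqj" → prefix "jqqxx" already present; 2 new (q, j)
  "jqjjxjjxjxx" → prefix "jq" already present; 9 new (j, j, x, j, j, x, j, x, x)
  "jqx" → prefix "jq" already present; 1 new (x)
  "jqxq" → prefix "jqx" already present; 1 new (q)
  "jqqxqxjxq" → prefix "jqqx" already present; 5 new (q, x, j, x, q)
  "jqqxxq" → prefix "jqqxxq" already present; 0 new (none)
  "jqxxqxxjqqq" → prefix "jqx" already present; 8 new (x, q, x, x, j, q, q, q)
  "jjqx" → prefix "j" already present; 3 new (j, q, x)
  "jqxqx" → prefix "jqxq" already present; 1 new (x)
Total nodes = 11 + 1 + 2 + 9 + 1 + 1 + 5 + 0 + 8 + 3 + 1 = 42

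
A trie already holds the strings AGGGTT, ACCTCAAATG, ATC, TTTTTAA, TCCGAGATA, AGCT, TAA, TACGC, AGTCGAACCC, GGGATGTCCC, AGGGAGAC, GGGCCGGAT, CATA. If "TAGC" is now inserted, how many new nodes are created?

"TA" is already a path in the trie; the remaining "GC" must be added.
So 4 − 2 = 2 new nodes.

2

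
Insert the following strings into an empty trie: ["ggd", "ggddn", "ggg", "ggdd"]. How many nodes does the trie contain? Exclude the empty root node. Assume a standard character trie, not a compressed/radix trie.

Insert word by word; a character creates a node only if that edge doesn't already exist:
  "ggd" → 3 new (g, g, d)
  "ggddn" → prefix "ggd" already present; 2 new (d, n)
  "ggg" → prefix "gg" already present; 1 new (g)
  "ggdd" → prefix "ggdd" already present; 0 new (none)
Total nodes = 3 + 2 + 1 + 0 = 6

6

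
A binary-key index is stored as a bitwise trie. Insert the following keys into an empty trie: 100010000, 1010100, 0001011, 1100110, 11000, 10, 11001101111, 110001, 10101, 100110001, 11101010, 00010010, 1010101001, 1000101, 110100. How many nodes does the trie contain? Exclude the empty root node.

Trace insertions, counting only characters that open a new branch:
  "100010000" → 9 new (1, 0, 0, 0, 1, 0, 0, 0, 0)
  "1010100" → prefix "10" already present; 5 new (1, 0, 1, 0, 0)
  "0001011" → 7 new (0, 0, 0, 1, 0, 1, 1)
  "1100110" → prefix "1" already present; 6 new (1, 0, 0, 1, 1, 0)
  "11000" → prefix "1100" already present; 1 new (0)
  "10" → prefix "10" already present; 0 new (none)
  "11001101111" → prefix "1100110" already present; 4 new (1, 1, 1, 1)
  "110001" → prefix "11000" already present; 1 new (1)
  "10101" → prefix "10101" already present; 0 new (none)
  "100110001" → prefix "100" already present; 6 new (1, 1, 0, 0, 0, 1)
  "11101010" → prefix "11" already present; 6 new (1, 0, 1, 0, 1, 0)
  "00010010" → prefix "00010" already present; 3 new (0, 1, 0)
  "1010101001" → prefix "101010" already present; 4 new (1, 0, 0, 1)
  "1000101" → prefix "100010" already present; 1 new (1)
  "110100" → prefix "110" already present; 3 new (1, 0, 0)
Total nodes = 9 + 5 + 7 + 6 + 1 + 0 + 4 + 1 + 0 + 6 + 6 + 3 + 4 + 1 + 3 = 56

56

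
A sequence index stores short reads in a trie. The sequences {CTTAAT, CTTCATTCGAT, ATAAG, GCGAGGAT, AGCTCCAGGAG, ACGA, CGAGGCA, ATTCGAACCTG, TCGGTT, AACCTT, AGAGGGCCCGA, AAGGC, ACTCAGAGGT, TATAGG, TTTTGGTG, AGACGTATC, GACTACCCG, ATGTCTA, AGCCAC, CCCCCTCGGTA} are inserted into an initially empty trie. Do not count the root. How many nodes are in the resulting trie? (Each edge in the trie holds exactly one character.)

130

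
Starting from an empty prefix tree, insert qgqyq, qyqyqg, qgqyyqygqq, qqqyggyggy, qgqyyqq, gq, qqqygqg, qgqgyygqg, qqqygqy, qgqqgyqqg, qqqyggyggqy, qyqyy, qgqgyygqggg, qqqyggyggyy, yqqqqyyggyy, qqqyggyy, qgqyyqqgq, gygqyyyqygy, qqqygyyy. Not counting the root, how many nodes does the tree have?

76

Insert word by word; a character creates a node only if that edge doesn't already exist:
  "qgqyq" → 5 new (q, g, q, y, q)
  "qyqyqg" → prefix "q" already present; 5 new (y, q, y, q, g)
  "qgqyyqygqq" → prefix "qgqy" already present; 6 new (y, q, y, g, q, q)
  "qqqyggyggy" → prefix "q" already present; 9 new (q, q, y, g, g, y, g, g, y)
  "qgqyyqq" → prefix "qgqyyq" already present; 1 new (q)
  "gq" → 2 new (g, q)
  "qqqygqg" → prefix "qqqyg" already present; 2 new (q, g)
  "qgqgyygqg" → prefix "qgq" already present; 6 new (g, y, y, g, q, g)
  "qqqygqy" → prefix "qqqygq" already present; 1 new (y)
  "qgqqgyqqg" → prefix "qgq" already present; 6 new (q, g, y, q, q, g)
  "qqqyggyggqy" → prefix "qqqyggygg" already present; 2 new (q, y)
  "qyqyy" → prefix "qyqy" already present; 1 new (y)
  "qgqgyygqggg" → prefix "qgqgyygqg" already present; 2 new (g, g)
  "qqqyggyggyy" → prefix "qqqyggyggy" already present; 1 new (y)
  "yqqqqyyggyy" → 11 new (y, q, q, q, q, y, y, g, g, y, y)
  "qqqyggyy" → prefix "qqqyggy" already present; 1 new (y)
  "qgqyyqqgq" → prefix "qgqyyqq" already present; 2 new (g, q)
  "gygqyyyqygy" → prefix "g" already present; 10 new (y, g, q, y, y, y, q, y, g, y)
  "qqqygyyy" → prefix "qqqyg" already present; 3 new (y, y, y)
Total nodes = 5 + 5 + 6 + 9 + 1 + 2 + 2 + 6 + 1 + 6 + 2 + 1 + 2 + 1 + 11 + 1 + 2 + 10 + 3 = 76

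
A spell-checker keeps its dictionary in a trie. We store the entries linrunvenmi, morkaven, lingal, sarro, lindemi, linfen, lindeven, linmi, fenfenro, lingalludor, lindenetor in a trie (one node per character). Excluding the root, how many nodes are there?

57

Trace insertions, counting only characters that open a new branch:
  "linrunvenmi" → 11 new (l, i, n, r, u, n, v, e, n, m, i)
  "morkaven" → 8 new (m, o, r, k, a, v, e, n)
  "lingal" → prefix "lin" already present; 3 new (g, a, l)
  "sarro" → 5 new (s, a, r, r, o)
  "lindemi" → prefix "lin" already present; 4 new (d, e, m, i)
  "linfen" → prefix "lin" already present; 3 new (f, e, n)
  "lindeven" → prefix "linde" already present; 3 new (v, e, n)
  "linmi" → prefix "lin" already present; 2 new (m, i)
  "fenfenro" → 8 new (f, e, n, f, e, n, r, o)
  "lingalludor" → prefix "lingal" already present; 5 new (l, u, d, o, r)
  "lindenetor" → prefix "linde" already present; 5 new (n, e, t, o, r)
Total nodes = 11 + 8 + 3 + 5 + 4 + 3 + 3 + 2 + 8 + 5 + 5 = 57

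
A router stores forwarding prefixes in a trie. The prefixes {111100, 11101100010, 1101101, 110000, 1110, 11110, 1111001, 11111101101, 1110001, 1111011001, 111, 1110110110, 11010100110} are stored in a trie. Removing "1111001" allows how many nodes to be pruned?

1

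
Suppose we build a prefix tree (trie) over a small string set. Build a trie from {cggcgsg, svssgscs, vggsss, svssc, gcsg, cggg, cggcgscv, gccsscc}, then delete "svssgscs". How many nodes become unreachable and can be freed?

Walk "svssgscs" from the leaf back toward the root, removing each node that no remaining word uses.
The suffix "gscs" (4 nodes) is used only by "svssgscs"; the node for "svss" still has the child "c", so pruning stops there.
Nodes removed: 4

4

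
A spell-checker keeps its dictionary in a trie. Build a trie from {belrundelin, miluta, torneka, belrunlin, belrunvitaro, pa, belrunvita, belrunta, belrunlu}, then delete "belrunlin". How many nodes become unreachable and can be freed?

2

Walk "belrunlin" from the leaf back toward the root, removing each node that no remaining word uses.
The suffix "in" (2 nodes) is used only by "belrunlin"; the node for "belrunl" still has the child "u", so pruning stops there.
Nodes removed: 2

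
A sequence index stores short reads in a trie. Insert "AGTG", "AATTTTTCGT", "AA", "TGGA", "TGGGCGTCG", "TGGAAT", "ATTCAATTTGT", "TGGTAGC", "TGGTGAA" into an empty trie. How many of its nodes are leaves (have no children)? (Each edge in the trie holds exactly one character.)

7

Leaves are exactly the stored words that no other stored word extends.
Those words: "AATTTTTCGT", "AGTG", "ATTCAATTTGT", "TGGAAT", "TGGGCGTCG", "TGGTAGC", "TGGTGAA"
Leaf count: 7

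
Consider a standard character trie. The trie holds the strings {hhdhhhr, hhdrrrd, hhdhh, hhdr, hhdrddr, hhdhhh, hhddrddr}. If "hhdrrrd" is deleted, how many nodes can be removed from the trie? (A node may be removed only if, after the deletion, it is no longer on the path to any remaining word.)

A node on "hhdrrrd"'s path can go only if nothing else ends at it or branches off below it.
The suffix "rrd" (3 nodes) is used only by "hhdrrrd"; the node for "hhdr" still has the child "d", so pruning stops there.
Nodes removed: 3

3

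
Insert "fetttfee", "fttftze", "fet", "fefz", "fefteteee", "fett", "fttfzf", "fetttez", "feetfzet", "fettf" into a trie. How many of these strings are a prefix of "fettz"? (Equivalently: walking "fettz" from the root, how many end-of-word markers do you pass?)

2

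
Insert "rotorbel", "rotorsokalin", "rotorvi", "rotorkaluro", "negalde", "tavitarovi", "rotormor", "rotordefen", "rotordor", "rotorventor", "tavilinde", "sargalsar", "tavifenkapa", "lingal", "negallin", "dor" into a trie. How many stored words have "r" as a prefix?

Walk to "r"; the words in its subtree are exactly those with that prefix.
Words under "r": rotorbel, rotordefen, rotordor, rotorkaluro, rotormor, rotorsokalin, rotorventor, rotorvi
Count: 8

8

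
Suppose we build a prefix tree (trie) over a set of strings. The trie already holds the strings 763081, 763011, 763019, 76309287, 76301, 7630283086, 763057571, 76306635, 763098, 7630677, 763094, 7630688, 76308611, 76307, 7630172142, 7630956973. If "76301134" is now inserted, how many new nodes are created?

Walking "76301134" from the root, the first 6 characters ("763011") follow existing edges; "3" is the first miss.
Each of the 2 remaining characters creates one node.

2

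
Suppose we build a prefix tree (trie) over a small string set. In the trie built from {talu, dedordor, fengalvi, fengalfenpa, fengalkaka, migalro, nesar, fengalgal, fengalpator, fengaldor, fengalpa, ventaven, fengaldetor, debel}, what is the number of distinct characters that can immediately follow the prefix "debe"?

1

The children of the "debe" node are the distinct next characters among strings starting with "debe".
Distinct next characters after "debe": l.
That node has 1 child edge.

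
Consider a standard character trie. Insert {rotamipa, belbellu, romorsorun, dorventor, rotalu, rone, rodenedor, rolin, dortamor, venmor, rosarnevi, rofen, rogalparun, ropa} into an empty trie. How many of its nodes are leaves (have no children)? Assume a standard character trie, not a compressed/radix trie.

A leaf is a node with no children — equivalently, the end of a word that is not a proper prefix of any other stored word.
Those words: "belbellu", "dortamor", "dorventor", "rodenedor", "rofen", "rogalparun", "rolin", "romorsorun", "rone", "ropa", "rosarnevi", "rotalu", "rotamipa", "venmor"
Leaf count: 14

14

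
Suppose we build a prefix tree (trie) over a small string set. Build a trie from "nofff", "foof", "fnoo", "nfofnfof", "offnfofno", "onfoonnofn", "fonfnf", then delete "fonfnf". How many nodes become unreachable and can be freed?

4

A node on "fonfnf"'s path can go only if nothing else ends at it or branches off below it.
The suffix "nfnf" (4 nodes) is used only by "fonfnf"; the node for "fo" still has the child "o", so pruning stops there.
Nodes removed: 4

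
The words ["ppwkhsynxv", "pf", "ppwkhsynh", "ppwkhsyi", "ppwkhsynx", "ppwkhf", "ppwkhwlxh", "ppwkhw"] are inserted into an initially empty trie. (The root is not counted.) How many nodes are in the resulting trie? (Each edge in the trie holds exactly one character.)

Insert word by word; a character creates a node only if that edge doesn't already exist:
  "ppwkhsynxv" → 10 new (p, p, w, k, h, s, y, n, x, v)
  "pf" → prefix "p" already present; 1 new (f)
  "ppwkhsynh" → prefix "ppwkhsyn" already present; 1 new (h)
  "ppwkhsyi" → prefix "ppwkhsy" already present; 1 new (i)
  "ppwkhsynx" → prefix "ppwkhsynx" already present; 0 new (none)
  "ppwkhf" → prefix "ppwkh" already present; 1 new (f)
  "ppwkhwlxh" → prefix "ppwkh" already present; 4 new (w, l, x, h)
  "ppwkhw" → prefix "ppwkhw" already present; 0 new (none)
Total nodes = 10 + 1 + 1 + 1 + 0 + 1 + 4 + 0 = 18

18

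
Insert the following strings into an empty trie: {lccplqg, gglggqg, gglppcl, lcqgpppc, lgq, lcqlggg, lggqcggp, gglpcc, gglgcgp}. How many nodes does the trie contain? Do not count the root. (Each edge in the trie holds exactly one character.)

41

Trace insertions, counting only characters that open a new branch:
  "lccplqg" → 7 new (l, c, c, p, l, q, g)
  "gglggqg" → 7 new (g, g, l, g, g, q, g)
  "gglppcl" → prefix "ggl" already present; 4 new (p, p, c, l)
  "lcqgpppc" → prefix "lc" already present; 6 new (q, g, p, p, p, c)
  "lgq" → prefix "l" already present; 2 new (g, q)
  "lcqlggg" → prefix "lcq" already present; 4 new (l, g, g, g)
  "lggqcggp" → prefix "lg" already present; 6 new (g, q, c, g, g, p)
  "gglpcc" → prefix "gglp" already present; 2 new (c, c)
  "gglgcgp" → prefix "gglg" already present; 3 new (c, g, p)
Total nodes = 7 + 7 + 4 + 6 + 2 + 4 + 6 + 2 + 3 = 41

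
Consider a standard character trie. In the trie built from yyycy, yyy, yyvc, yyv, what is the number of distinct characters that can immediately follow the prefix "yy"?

2

Follow the path "yy" to its node, then look at its outgoing edges.
Characters that immediately follow "yy" among the stored strings: {v, y}.
That node has 2 child edges.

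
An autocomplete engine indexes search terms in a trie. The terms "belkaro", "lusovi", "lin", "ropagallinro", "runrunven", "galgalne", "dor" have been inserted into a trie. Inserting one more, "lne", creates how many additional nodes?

"l" is already a path in the trie; the remaining "ne" must be added.
New nodes needed: |"lne"| − 1 = 3 − 1 = 2.

2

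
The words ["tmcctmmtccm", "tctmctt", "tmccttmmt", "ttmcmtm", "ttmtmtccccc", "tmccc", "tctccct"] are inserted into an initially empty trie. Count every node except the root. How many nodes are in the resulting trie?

Count nodes per top-level branch (shared prefixes stored once):
  't'-branch (tctccct, tctmctt, tmccc, tmcctmmtccm, tmccttmmt, ttmcmtm, ttmtmtccccc): 40 nodes
Sum: 40

40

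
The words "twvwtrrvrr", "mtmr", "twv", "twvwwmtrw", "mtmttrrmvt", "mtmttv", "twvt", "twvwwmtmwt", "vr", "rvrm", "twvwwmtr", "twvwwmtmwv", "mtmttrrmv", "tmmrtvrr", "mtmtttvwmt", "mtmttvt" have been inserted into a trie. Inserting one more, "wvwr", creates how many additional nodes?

No existing word starts with "w", so every character of "wvwr" needs a new node.
4 − 0 = 4 new nodes.

4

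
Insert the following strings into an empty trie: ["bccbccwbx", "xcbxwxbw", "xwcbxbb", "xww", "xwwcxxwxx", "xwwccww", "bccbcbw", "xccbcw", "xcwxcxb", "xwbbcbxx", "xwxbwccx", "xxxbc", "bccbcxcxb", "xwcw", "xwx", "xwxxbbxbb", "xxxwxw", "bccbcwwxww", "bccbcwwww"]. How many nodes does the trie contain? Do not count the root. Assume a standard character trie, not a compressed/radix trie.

For each word, the new-node count is its length minus the longest prefix already in the trie:
  "bccbccwbx" → 9 new (b, c, c, b, c, c, w, b, x)
  "xcbxwxbw" → 8 new (x, c, b, x, w, x, b, w)
  "xwcbxbb" → prefix "x" already present; 6 new (w, c, b, x, b, b)
  "xww" → prefix "xw" already present; 1 new (w)
  "xwwcxxwxx" → prefix "xww" already present; 6 new (c, x, x, w, x, x)
  "xwwccww" → prefix "xwwc" already present; 3 new (c, w, w)
  "bccbcbw" → prefix "bccbc" already present; 2 new (b, w)
  "xccbcw" → prefix "xc" already present; 4 new (c, b, c, w)
  "xcwxcxb" → prefix "xc" already present; 5 new (w, x, c, x, b)
  "xwbbcbxx" → prefix "xw" already present; 6 new (b, b, c, b, x, x)
  "xwxbwccx" → prefix "xw" already present; 6 new (x, b, w, c, c, x)
  "xxxbc" → prefix "x" already present; 4 new (x, x, b, c)
  "bccbcxcxb" → prefix "bccbc" already present; 4 new (x, c, x, b)
  "xwcw" → prefix "xwc" already present; 1 new (w)
  "xwx" → prefix "xwx" already present; 0 new (none)
  "xwxxbbxbb" → prefix "xwx" already present; 6 new (x, b, b, x, b, b)
  "xxxwxw" → prefix "xxx" already present; 3 new (w, x, w)
  "bccbcwwxww" → prefix "bccbc" already present; 5 new (w, w, x, w, w)
  "bccbcwwww" → prefix "bccbcww" already present; 2 new (w, w)
Total nodes = 9 + 8 + 6 + 1 + 6 + 3 + 2 + 4 + 5 + 6 + 6 + 4 + 4 + 1 + 0 + 6 + 3 + 5 + 2 = 81

81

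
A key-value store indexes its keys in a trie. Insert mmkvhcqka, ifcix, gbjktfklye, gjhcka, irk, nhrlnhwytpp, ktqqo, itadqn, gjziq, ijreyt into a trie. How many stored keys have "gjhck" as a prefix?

1

Traverse to the node for "gjhck", then collect every word in that subtree.
Matches: "gjhcka"
Count: 1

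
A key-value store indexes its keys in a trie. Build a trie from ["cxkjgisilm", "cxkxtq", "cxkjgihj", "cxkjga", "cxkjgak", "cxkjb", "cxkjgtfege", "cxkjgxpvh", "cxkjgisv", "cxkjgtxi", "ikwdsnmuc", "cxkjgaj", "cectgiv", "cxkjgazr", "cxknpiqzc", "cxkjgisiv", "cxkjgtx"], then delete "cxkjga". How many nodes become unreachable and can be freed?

After clearing the end-marker at "cxkjga", prune upward until reaching a node still needed by another word.
Every node on "cxkjga" is still needed (e.g. by "cxkjgak"), so nothing is freed.
Nodes removed: 0

0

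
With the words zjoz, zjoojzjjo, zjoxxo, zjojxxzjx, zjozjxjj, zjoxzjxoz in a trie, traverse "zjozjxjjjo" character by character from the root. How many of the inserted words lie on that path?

2

Check each prefix of "zjozjxjjjo" against the stored set — each match is an end-marker on the path.
Prefixes of the query that are stored words: "zjoz", "zjozjxjj"
Count: 2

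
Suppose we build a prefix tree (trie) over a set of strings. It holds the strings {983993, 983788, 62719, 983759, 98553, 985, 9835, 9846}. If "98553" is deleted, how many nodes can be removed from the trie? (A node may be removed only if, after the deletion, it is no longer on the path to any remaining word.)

A node on "98553"'s path can go only if nothing else ends at it or branches off below it.
The suffix "53" (2 nodes) is used only by "98553"; "985" is itself a stored word, so pruning stops there.
Nodes removed: 2

2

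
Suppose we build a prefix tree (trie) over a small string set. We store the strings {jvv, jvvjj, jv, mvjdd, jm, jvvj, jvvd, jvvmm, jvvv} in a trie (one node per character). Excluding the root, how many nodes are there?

15

Count nodes per top-level branch (shared prefixes stored once):
  'j'-branch (jm, jv, jvv, jvvd, jvvj, jvvjj, jvvmm, jvvv): 10 nodes
  'm'-branch (mvjdd): 5 nodes
Sum: 15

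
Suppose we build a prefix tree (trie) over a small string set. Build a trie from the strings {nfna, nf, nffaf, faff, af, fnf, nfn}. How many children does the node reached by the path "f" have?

The children of the "f" node are the distinct next characters among strings starting with "f".
Distinct next characters after "f": a, n.
That node has 2 child edges.

2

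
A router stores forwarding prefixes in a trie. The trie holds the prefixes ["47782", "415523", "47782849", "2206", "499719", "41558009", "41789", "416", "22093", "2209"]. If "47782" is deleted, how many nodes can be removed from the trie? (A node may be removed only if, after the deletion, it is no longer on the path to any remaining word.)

0

Walk "47782" from the leaf back toward the root, removing each node that no remaining word uses.
Every node on "47782" is still needed (e.g. by "47782849"), so nothing is freed.
Nodes removed: 0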